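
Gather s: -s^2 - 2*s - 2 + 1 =-s^2 - 2*s - 1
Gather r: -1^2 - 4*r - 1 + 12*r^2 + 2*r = 12*r^2 - 2*r - 2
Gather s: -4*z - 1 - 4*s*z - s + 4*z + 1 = s*(-4*z - 1)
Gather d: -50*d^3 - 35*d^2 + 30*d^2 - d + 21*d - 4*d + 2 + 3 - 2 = -50*d^3 - 5*d^2 + 16*d + 3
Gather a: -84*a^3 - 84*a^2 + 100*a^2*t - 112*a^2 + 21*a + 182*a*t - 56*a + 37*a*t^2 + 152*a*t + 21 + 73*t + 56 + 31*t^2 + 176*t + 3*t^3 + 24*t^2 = -84*a^3 + a^2*(100*t - 196) + a*(37*t^2 + 334*t - 35) + 3*t^3 + 55*t^2 + 249*t + 77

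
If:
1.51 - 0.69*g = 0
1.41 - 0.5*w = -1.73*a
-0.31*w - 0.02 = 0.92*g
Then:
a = -2.71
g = 2.19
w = -6.56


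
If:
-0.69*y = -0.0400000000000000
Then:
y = 0.06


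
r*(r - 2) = r^2 - 2*r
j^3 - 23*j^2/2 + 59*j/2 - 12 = (j - 8)*(j - 3)*(j - 1/2)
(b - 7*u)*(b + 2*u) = b^2 - 5*b*u - 14*u^2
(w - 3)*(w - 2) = w^2 - 5*w + 6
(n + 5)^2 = n^2 + 10*n + 25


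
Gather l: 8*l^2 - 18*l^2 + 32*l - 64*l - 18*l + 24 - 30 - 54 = -10*l^2 - 50*l - 60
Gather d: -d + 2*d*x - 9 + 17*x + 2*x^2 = d*(2*x - 1) + 2*x^2 + 17*x - 9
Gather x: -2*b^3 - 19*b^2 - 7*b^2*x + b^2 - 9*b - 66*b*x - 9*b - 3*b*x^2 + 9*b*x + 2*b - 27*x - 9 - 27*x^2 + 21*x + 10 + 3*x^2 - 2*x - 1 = -2*b^3 - 18*b^2 - 16*b + x^2*(-3*b - 24) + x*(-7*b^2 - 57*b - 8)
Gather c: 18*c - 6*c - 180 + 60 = 12*c - 120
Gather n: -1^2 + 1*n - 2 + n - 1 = 2*n - 4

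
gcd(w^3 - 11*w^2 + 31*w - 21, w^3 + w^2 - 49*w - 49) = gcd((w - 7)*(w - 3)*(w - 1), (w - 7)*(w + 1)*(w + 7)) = w - 7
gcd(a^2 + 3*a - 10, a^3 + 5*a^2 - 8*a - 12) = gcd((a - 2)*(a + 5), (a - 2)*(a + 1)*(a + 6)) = a - 2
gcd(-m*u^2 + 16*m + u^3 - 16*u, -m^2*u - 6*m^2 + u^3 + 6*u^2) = -m + u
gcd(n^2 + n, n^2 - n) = n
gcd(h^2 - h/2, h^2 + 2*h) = h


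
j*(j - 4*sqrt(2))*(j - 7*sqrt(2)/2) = j^3 - 15*sqrt(2)*j^2/2 + 28*j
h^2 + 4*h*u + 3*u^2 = (h + u)*(h + 3*u)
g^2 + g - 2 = (g - 1)*(g + 2)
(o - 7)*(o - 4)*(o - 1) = o^3 - 12*o^2 + 39*o - 28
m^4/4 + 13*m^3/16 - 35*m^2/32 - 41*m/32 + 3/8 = (m/4 + 1/4)*(m - 3/2)*(m - 1/4)*(m + 4)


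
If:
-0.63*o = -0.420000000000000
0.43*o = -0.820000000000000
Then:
No Solution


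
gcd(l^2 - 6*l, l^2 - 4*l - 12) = l - 6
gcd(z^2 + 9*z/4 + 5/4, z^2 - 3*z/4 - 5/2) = z + 5/4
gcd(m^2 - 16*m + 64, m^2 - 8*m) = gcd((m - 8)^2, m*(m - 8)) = m - 8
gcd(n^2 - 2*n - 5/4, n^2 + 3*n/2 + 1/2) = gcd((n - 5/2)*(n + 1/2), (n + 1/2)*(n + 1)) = n + 1/2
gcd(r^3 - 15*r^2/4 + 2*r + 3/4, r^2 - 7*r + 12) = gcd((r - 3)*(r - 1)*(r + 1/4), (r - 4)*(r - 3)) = r - 3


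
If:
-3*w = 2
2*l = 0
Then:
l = 0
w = -2/3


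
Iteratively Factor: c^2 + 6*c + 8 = (c + 2)*(c + 4)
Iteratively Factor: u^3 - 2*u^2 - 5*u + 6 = (u - 3)*(u^2 + u - 2) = (u - 3)*(u + 2)*(u - 1)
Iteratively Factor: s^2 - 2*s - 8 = (s - 4)*(s + 2)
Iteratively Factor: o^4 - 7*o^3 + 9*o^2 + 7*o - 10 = (o + 1)*(o^3 - 8*o^2 + 17*o - 10) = (o - 5)*(o + 1)*(o^2 - 3*o + 2) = (o - 5)*(o - 2)*(o + 1)*(o - 1)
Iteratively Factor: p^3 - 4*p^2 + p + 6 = (p + 1)*(p^2 - 5*p + 6) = (p - 2)*(p + 1)*(p - 3)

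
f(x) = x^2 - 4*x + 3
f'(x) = 2*x - 4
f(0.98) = 0.04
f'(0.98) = -2.04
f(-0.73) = 6.45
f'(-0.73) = -5.46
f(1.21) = -0.38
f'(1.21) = -1.58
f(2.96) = -0.08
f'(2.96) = 1.92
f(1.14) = -0.26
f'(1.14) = -1.72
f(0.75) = 0.56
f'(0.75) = -2.50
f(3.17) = 0.37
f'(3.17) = 2.34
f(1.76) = -0.94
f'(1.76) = -0.48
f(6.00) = 15.00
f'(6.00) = 8.00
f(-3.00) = 24.00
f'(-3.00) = -10.00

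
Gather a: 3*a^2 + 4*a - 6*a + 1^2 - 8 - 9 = 3*a^2 - 2*a - 16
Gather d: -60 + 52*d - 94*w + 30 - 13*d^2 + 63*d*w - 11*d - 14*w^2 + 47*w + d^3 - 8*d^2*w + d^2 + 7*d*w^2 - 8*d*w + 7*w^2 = d^3 + d^2*(-8*w - 12) + d*(7*w^2 + 55*w + 41) - 7*w^2 - 47*w - 30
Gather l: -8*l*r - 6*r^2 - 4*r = -8*l*r - 6*r^2 - 4*r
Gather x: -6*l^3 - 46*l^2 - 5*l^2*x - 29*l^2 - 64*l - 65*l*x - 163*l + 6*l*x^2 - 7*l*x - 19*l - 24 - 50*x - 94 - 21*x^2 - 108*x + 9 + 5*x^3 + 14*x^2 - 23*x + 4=-6*l^3 - 75*l^2 - 246*l + 5*x^3 + x^2*(6*l - 7) + x*(-5*l^2 - 72*l - 181) - 105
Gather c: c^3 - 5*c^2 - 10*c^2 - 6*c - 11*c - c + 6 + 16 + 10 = c^3 - 15*c^2 - 18*c + 32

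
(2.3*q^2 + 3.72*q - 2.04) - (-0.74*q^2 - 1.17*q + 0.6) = 3.04*q^2 + 4.89*q - 2.64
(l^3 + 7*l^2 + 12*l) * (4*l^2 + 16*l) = 4*l^5 + 44*l^4 + 160*l^3 + 192*l^2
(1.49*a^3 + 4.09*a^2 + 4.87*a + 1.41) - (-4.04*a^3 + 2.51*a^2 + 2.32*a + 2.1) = 5.53*a^3 + 1.58*a^2 + 2.55*a - 0.69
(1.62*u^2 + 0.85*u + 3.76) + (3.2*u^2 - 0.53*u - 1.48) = 4.82*u^2 + 0.32*u + 2.28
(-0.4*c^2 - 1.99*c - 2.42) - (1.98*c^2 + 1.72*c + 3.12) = -2.38*c^2 - 3.71*c - 5.54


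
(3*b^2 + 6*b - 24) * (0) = 0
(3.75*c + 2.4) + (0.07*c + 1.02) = 3.82*c + 3.42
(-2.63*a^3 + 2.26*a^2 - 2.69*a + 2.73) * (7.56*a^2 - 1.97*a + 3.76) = -19.8828*a^5 + 22.2667*a^4 - 34.6774*a^3 + 34.4357*a^2 - 15.4925*a + 10.2648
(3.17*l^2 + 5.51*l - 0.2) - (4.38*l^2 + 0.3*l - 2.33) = -1.21*l^2 + 5.21*l + 2.13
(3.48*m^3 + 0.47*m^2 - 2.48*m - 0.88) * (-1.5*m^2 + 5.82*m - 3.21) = -5.22*m^5 + 19.5486*m^4 - 4.7154*m^3 - 14.6223*m^2 + 2.8392*m + 2.8248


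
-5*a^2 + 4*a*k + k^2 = (-a + k)*(5*a + k)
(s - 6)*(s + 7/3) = s^2 - 11*s/3 - 14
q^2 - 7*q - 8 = (q - 8)*(q + 1)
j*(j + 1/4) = j^2 + j/4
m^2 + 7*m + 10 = (m + 2)*(m + 5)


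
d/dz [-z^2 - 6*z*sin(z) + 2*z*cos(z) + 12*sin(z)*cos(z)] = -2*z*sin(z) - 6*z*cos(z) - 2*z - 6*sin(z) + 2*cos(z) + 12*cos(2*z)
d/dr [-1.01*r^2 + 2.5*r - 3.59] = 2.5 - 2.02*r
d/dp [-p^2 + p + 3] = 1 - 2*p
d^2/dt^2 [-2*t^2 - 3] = -4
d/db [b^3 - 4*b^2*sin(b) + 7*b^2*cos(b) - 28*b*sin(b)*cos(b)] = -7*b^2*sin(b) - 4*b^2*cos(b) + 3*b^2 - 8*b*sin(b) + 14*b*cos(b) - 28*b*cos(2*b) - 14*sin(2*b)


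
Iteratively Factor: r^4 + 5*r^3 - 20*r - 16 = (r + 1)*(r^3 + 4*r^2 - 4*r - 16) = (r + 1)*(r + 2)*(r^2 + 2*r - 8) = (r + 1)*(r + 2)*(r + 4)*(r - 2)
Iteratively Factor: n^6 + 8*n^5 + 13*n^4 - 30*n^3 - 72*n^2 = (n)*(n^5 + 8*n^4 + 13*n^3 - 30*n^2 - 72*n) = n*(n - 2)*(n^4 + 10*n^3 + 33*n^2 + 36*n) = n^2*(n - 2)*(n^3 + 10*n^2 + 33*n + 36) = n^2*(n - 2)*(n + 3)*(n^2 + 7*n + 12) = n^2*(n - 2)*(n + 3)*(n + 4)*(n + 3)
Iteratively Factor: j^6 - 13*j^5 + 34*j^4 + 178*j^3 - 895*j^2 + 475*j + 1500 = (j - 5)*(j^5 - 8*j^4 - 6*j^3 + 148*j^2 - 155*j - 300) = (j - 5)^2*(j^4 - 3*j^3 - 21*j^2 + 43*j + 60) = (j - 5)^2*(j + 1)*(j^3 - 4*j^2 - 17*j + 60) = (j - 5)^2*(j + 1)*(j + 4)*(j^2 - 8*j + 15) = (j - 5)^2*(j - 3)*(j + 1)*(j + 4)*(j - 5)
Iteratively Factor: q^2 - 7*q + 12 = (q - 4)*(q - 3)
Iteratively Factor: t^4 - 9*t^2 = (t - 3)*(t^3 + 3*t^2) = (t - 3)*(t + 3)*(t^2) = t*(t - 3)*(t + 3)*(t)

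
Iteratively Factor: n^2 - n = (n - 1)*(n)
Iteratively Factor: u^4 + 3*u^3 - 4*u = (u)*(u^3 + 3*u^2 - 4) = u*(u + 2)*(u^2 + u - 2) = u*(u + 2)^2*(u - 1)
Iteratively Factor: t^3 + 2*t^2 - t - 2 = (t - 1)*(t^2 + 3*t + 2) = (t - 1)*(t + 1)*(t + 2)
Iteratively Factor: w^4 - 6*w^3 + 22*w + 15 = (w + 1)*(w^3 - 7*w^2 + 7*w + 15) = (w - 5)*(w + 1)*(w^2 - 2*w - 3) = (w - 5)*(w - 3)*(w + 1)*(w + 1)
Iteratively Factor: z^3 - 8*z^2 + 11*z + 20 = (z + 1)*(z^2 - 9*z + 20) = (z - 4)*(z + 1)*(z - 5)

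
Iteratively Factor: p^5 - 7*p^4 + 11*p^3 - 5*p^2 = (p)*(p^4 - 7*p^3 + 11*p^2 - 5*p) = p*(p - 1)*(p^3 - 6*p^2 + 5*p) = p*(p - 5)*(p - 1)*(p^2 - p) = p*(p - 5)*(p - 1)^2*(p)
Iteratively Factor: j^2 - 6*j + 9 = (j - 3)*(j - 3)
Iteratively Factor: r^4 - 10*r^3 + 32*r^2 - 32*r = (r - 4)*(r^3 - 6*r^2 + 8*r) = (r - 4)^2*(r^2 - 2*r) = r*(r - 4)^2*(r - 2)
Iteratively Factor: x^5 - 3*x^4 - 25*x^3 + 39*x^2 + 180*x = (x - 4)*(x^4 + x^3 - 21*x^2 - 45*x) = x*(x - 4)*(x^3 + x^2 - 21*x - 45) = x*(x - 5)*(x - 4)*(x^2 + 6*x + 9) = x*(x - 5)*(x - 4)*(x + 3)*(x + 3)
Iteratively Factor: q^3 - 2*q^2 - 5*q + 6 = (q + 2)*(q^2 - 4*q + 3) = (q - 3)*(q + 2)*(q - 1)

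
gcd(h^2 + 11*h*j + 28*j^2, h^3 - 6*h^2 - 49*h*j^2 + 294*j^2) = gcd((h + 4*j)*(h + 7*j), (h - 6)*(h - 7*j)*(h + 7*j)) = h + 7*j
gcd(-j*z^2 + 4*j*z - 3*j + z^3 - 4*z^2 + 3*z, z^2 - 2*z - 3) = z - 3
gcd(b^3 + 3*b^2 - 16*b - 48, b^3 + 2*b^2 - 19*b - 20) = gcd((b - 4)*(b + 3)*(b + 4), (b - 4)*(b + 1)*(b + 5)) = b - 4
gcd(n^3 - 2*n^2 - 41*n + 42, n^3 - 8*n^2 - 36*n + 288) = n + 6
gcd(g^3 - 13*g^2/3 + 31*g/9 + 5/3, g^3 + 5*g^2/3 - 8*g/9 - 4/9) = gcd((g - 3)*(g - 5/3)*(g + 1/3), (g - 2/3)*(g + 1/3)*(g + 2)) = g + 1/3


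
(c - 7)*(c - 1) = c^2 - 8*c + 7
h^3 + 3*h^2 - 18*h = h*(h - 3)*(h + 6)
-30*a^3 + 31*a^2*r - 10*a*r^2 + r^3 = (-5*a + r)*(-3*a + r)*(-2*a + r)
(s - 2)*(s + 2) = s^2 - 4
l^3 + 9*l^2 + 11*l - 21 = (l - 1)*(l + 3)*(l + 7)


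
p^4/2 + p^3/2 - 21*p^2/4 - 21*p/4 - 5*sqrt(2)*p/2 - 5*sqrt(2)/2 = (p/2 + 1/2)*(p - 5*sqrt(2)/2)*(p + sqrt(2)/2)*(p + 2*sqrt(2))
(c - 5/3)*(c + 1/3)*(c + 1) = c^3 - c^2/3 - 17*c/9 - 5/9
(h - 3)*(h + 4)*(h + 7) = h^3 + 8*h^2 - 5*h - 84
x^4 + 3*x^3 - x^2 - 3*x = x*(x - 1)*(x + 1)*(x + 3)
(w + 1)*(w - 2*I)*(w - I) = w^3 + w^2 - 3*I*w^2 - 2*w - 3*I*w - 2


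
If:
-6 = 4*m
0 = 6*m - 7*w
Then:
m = -3/2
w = -9/7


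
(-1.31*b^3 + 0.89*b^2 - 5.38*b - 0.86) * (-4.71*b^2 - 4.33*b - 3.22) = 6.1701*b^5 + 1.4804*b^4 + 25.7043*b^3 + 24.4802*b^2 + 21.0474*b + 2.7692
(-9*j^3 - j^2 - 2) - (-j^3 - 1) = -8*j^3 - j^2 - 1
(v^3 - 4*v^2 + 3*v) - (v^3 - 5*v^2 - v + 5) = v^2 + 4*v - 5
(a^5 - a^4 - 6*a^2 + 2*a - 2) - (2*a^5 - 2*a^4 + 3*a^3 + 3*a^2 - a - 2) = -a^5 + a^4 - 3*a^3 - 9*a^2 + 3*a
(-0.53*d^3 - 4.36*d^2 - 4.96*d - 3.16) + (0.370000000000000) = -0.53*d^3 - 4.36*d^2 - 4.96*d - 2.79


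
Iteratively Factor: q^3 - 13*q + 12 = (q - 3)*(q^2 + 3*q - 4) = (q - 3)*(q - 1)*(q + 4)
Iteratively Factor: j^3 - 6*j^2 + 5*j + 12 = (j - 4)*(j^2 - 2*j - 3) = (j - 4)*(j - 3)*(j + 1)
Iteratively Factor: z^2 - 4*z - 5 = (z - 5)*(z + 1)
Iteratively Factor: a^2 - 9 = (a + 3)*(a - 3)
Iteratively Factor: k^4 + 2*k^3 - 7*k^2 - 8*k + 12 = (k + 2)*(k^3 - 7*k + 6) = (k - 1)*(k + 2)*(k^2 + k - 6) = (k - 2)*(k - 1)*(k + 2)*(k + 3)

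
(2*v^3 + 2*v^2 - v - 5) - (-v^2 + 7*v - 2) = 2*v^3 + 3*v^2 - 8*v - 3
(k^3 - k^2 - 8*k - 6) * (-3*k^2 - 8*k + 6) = -3*k^5 - 5*k^4 + 38*k^3 + 76*k^2 - 36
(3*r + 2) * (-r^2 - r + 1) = -3*r^3 - 5*r^2 + r + 2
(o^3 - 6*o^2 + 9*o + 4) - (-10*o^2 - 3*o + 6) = o^3 + 4*o^2 + 12*o - 2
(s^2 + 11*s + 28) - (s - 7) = s^2 + 10*s + 35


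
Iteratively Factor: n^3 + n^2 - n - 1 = (n + 1)*(n^2 - 1) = (n + 1)^2*(n - 1)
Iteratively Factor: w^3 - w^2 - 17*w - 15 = (w + 3)*(w^2 - 4*w - 5) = (w + 1)*(w + 3)*(w - 5)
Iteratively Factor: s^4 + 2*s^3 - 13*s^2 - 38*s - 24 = (s + 1)*(s^3 + s^2 - 14*s - 24) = (s + 1)*(s + 2)*(s^2 - s - 12) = (s + 1)*(s + 2)*(s + 3)*(s - 4)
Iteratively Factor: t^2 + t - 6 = (t - 2)*(t + 3)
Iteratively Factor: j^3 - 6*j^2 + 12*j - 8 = (j - 2)*(j^2 - 4*j + 4) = (j - 2)^2*(j - 2)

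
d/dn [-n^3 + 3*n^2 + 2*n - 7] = -3*n^2 + 6*n + 2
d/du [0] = 0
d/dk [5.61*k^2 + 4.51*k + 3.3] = 11.22*k + 4.51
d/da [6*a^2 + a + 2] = 12*a + 1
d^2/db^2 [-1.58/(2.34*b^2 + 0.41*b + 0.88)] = (17.302896*b^2 + 3.031704*b - 1.58*(4.68*b + 0.41)*(9.36*b + 0.82) + 6.507072)/(2.34*b^2 + 0.41*b + 0.88)^3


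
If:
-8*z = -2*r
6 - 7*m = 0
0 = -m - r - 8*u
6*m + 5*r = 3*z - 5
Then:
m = 6/7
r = -284/119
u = 13/68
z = -71/119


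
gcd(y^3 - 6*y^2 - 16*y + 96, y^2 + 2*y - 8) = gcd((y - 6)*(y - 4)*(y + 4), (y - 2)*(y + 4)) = y + 4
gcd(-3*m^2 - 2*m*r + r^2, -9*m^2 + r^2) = -3*m + r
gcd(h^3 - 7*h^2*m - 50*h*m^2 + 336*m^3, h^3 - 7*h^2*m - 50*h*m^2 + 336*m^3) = h^3 - 7*h^2*m - 50*h*m^2 + 336*m^3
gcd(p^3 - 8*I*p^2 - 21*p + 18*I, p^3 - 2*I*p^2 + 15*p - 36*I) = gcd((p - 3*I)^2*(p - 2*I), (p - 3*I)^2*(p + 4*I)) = p^2 - 6*I*p - 9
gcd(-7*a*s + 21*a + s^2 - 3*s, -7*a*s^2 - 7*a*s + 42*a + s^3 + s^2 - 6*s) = -7*a + s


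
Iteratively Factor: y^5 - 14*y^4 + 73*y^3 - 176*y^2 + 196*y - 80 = (y - 2)*(y^4 - 12*y^3 + 49*y^2 - 78*y + 40) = (y - 5)*(y - 2)*(y^3 - 7*y^2 + 14*y - 8) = (y - 5)*(y - 2)^2*(y^2 - 5*y + 4) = (y - 5)*(y - 4)*(y - 2)^2*(y - 1)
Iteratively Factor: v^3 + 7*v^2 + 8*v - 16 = (v + 4)*(v^2 + 3*v - 4) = (v - 1)*(v + 4)*(v + 4)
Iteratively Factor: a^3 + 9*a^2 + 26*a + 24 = (a + 3)*(a^2 + 6*a + 8) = (a + 2)*(a + 3)*(a + 4)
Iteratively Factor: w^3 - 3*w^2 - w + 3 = (w - 1)*(w^2 - 2*w - 3) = (w - 1)*(w + 1)*(w - 3)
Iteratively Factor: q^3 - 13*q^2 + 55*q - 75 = (q - 3)*(q^2 - 10*q + 25) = (q - 5)*(q - 3)*(q - 5)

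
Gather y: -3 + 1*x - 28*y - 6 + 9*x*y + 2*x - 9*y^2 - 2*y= 3*x - 9*y^2 + y*(9*x - 30) - 9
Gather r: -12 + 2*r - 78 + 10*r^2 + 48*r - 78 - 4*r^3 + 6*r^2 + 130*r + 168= -4*r^3 + 16*r^2 + 180*r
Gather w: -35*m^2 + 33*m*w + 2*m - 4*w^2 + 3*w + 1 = -35*m^2 + 2*m - 4*w^2 + w*(33*m + 3) + 1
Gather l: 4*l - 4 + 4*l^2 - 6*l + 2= 4*l^2 - 2*l - 2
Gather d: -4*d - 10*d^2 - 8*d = -10*d^2 - 12*d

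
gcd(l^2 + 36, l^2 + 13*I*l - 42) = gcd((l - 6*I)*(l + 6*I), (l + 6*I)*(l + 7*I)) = l + 6*I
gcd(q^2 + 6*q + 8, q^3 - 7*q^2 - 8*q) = 1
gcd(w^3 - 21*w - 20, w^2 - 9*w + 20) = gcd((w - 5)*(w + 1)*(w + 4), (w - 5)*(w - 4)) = w - 5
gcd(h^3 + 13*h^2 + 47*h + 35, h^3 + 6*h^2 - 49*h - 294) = h + 7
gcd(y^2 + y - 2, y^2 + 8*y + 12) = y + 2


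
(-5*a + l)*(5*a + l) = -25*a^2 + l^2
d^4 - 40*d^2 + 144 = (d - 6)*(d - 2)*(d + 2)*(d + 6)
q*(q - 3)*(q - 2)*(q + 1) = q^4 - 4*q^3 + q^2 + 6*q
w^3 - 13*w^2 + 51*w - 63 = (w - 7)*(w - 3)^2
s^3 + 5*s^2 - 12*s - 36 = (s - 3)*(s + 2)*(s + 6)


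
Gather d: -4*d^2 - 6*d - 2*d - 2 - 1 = -4*d^2 - 8*d - 3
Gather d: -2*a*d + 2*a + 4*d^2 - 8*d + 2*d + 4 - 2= 2*a + 4*d^2 + d*(-2*a - 6) + 2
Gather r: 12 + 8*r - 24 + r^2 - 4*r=r^2 + 4*r - 12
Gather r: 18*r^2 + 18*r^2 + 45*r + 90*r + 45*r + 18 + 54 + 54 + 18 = 36*r^2 + 180*r + 144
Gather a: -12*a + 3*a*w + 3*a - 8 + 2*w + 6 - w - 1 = a*(3*w - 9) + w - 3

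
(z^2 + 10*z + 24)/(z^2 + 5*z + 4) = (z + 6)/(z + 1)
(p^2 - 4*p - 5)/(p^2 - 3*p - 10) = (p + 1)/(p + 2)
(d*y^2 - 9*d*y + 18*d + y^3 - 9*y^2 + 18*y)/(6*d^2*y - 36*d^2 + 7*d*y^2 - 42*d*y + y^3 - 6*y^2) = (y - 3)/(6*d + y)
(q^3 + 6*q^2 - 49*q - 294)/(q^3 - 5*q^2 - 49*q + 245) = (q + 6)/(q - 5)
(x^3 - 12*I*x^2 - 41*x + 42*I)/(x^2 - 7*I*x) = x - 5*I - 6/x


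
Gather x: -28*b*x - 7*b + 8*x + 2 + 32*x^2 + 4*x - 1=-7*b + 32*x^2 + x*(12 - 28*b) + 1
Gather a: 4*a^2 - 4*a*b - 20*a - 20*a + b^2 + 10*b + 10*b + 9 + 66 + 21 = 4*a^2 + a*(-4*b - 40) + b^2 + 20*b + 96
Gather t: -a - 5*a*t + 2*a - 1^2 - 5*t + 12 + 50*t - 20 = a + t*(45 - 5*a) - 9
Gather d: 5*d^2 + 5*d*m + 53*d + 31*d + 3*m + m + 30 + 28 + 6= 5*d^2 + d*(5*m + 84) + 4*m + 64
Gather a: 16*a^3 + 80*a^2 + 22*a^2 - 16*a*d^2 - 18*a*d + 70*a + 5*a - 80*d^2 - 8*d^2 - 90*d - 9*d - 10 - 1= 16*a^3 + 102*a^2 + a*(-16*d^2 - 18*d + 75) - 88*d^2 - 99*d - 11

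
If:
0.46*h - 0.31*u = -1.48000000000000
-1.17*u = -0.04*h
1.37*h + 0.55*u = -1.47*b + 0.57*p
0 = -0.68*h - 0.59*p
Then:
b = 4.58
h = -3.29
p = 3.80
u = -0.11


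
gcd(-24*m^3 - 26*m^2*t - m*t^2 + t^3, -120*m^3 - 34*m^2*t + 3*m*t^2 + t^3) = -24*m^2 - 2*m*t + t^2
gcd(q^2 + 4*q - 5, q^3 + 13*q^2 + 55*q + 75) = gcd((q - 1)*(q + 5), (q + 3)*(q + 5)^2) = q + 5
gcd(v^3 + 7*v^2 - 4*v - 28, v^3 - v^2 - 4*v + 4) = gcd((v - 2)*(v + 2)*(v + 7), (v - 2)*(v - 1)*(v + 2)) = v^2 - 4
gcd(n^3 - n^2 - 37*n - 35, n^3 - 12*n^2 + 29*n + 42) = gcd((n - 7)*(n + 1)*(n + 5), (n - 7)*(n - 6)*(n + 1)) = n^2 - 6*n - 7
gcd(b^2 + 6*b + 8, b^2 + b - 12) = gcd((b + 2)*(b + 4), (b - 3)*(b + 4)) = b + 4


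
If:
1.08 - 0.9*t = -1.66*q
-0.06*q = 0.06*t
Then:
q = -0.42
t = 0.42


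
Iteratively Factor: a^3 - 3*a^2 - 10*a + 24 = (a - 2)*(a^2 - a - 12) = (a - 4)*(a - 2)*(a + 3)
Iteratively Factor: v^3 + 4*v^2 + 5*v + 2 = (v + 1)*(v^2 + 3*v + 2) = (v + 1)*(v + 2)*(v + 1)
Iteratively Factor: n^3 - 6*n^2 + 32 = (n - 4)*(n^2 - 2*n - 8) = (n - 4)*(n + 2)*(n - 4)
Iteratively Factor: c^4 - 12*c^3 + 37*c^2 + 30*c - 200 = (c - 4)*(c^3 - 8*c^2 + 5*c + 50) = (c - 5)*(c - 4)*(c^2 - 3*c - 10) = (c - 5)*(c - 4)*(c + 2)*(c - 5)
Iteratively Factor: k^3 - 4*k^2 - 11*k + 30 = (k - 2)*(k^2 - 2*k - 15) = (k - 5)*(k - 2)*(k + 3)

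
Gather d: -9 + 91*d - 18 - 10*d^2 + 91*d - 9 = -10*d^2 + 182*d - 36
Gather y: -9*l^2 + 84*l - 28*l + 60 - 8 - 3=-9*l^2 + 56*l + 49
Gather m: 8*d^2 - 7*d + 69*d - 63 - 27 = 8*d^2 + 62*d - 90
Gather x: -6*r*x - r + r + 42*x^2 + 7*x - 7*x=-6*r*x + 42*x^2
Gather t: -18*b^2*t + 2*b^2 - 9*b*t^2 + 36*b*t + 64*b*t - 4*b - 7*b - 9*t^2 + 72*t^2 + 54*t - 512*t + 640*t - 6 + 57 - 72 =2*b^2 - 11*b + t^2*(63 - 9*b) + t*(-18*b^2 + 100*b + 182) - 21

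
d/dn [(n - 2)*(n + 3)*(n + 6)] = n*(3*n + 14)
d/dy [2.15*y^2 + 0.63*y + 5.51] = 4.3*y + 0.63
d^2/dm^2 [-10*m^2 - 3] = -20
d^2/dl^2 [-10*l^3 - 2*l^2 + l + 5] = -60*l - 4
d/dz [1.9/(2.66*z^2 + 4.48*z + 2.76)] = (-10.108*z - 8.512)/(2.66*z^2 + 4.48*z + 2.76)^2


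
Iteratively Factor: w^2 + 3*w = (w + 3)*(w)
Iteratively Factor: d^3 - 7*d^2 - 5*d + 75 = (d - 5)*(d^2 - 2*d - 15) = (d - 5)^2*(d + 3)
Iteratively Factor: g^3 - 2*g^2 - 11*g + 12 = (g - 4)*(g^2 + 2*g - 3) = (g - 4)*(g - 1)*(g + 3)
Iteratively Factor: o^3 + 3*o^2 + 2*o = (o + 1)*(o^2 + 2*o) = (o + 1)*(o + 2)*(o)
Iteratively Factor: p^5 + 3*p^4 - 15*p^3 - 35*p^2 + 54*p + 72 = (p + 3)*(p^4 - 15*p^2 + 10*p + 24) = (p + 3)*(p + 4)*(p^3 - 4*p^2 + p + 6) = (p - 2)*(p + 3)*(p + 4)*(p^2 - 2*p - 3) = (p - 2)*(p + 1)*(p + 3)*(p + 4)*(p - 3)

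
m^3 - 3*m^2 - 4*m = m*(m - 4)*(m + 1)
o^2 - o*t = o*(o - t)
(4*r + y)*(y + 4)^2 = 4*r*y^2 + 32*r*y + 64*r + y^3 + 8*y^2 + 16*y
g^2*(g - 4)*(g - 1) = g^4 - 5*g^3 + 4*g^2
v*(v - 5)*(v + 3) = v^3 - 2*v^2 - 15*v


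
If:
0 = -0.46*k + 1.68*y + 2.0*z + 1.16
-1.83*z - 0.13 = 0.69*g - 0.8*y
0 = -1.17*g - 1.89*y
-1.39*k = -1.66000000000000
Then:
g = 0.20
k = 1.19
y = -0.12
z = -0.20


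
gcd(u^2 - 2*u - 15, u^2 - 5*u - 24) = u + 3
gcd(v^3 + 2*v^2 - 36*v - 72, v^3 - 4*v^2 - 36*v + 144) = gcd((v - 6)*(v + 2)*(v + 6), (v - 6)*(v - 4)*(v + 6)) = v^2 - 36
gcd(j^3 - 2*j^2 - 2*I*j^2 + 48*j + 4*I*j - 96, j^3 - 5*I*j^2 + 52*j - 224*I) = j - 8*I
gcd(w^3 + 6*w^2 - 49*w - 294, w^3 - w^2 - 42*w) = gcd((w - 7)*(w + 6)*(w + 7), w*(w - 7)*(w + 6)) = w^2 - w - 42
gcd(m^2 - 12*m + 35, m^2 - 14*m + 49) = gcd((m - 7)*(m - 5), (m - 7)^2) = m - 7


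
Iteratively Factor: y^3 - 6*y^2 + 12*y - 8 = (y - 2)*(y^2 - 4*y + 4) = (y - 2)^2*(y - 2)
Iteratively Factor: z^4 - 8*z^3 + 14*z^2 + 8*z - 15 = (z + 1)*(z^3 - 9*z^2 + 23*z - 15) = (z - 3)*(z + 1)*(z^2 - 6*z + 5) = (z - 5)*(z - 3)*(z + 1)*(z - 1)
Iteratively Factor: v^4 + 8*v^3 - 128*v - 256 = (v + 4)*(v^3 + 4*v^2 - 16*v - 64) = (v + 4)^2*(v^2 - 16) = (v + 4)^3*(v - 4)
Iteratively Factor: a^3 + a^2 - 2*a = (a + 2)*(a^2 - a) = a*(a + 2)*(a - 1)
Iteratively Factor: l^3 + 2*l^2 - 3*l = (l - 1)*(l^2 + 3*l) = l*(l - 1)*(l + 3)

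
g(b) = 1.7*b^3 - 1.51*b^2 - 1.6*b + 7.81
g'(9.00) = 384.32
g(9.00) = 1110.40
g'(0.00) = -1.60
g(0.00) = 7.81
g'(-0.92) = 5.50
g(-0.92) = 6.68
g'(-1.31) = 11.11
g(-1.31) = 3.49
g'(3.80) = 60.57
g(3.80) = 73.21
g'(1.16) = 1.76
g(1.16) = 6.58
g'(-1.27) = 10.46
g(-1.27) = 3.92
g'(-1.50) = 14.40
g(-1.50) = 1.08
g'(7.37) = 253.16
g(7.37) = 594.54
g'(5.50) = 136.06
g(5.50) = 236.17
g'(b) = 5.1*b^2 - 3.02*b - 1.6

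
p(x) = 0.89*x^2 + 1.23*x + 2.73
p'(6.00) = 11.91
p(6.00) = 42.15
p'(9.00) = 17.25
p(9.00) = 85.89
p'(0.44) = 2.01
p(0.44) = 3.44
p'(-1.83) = -2.03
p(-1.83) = 3.46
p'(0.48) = 2.08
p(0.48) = 3.53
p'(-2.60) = -3.40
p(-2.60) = 5.55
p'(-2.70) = -3.58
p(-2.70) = 5.90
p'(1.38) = 3.69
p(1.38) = 6.12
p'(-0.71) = -0.03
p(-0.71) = 2.31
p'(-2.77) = -3.70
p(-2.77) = 6.15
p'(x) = 1.78*x + 1.23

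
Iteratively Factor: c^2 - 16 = (c + 4)*(c - 4)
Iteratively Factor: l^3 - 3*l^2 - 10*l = (l)*(l^2 - 3*l - 10) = l*(l - 5)*(l + 2)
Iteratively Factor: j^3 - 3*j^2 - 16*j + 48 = (j - 4)*(j^2 + j - 12) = (j - 4)*(j - 3)*(j + 4)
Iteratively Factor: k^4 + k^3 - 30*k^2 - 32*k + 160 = (k + 4)*(k^3 - 3*k^2 - 18*k + 40) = (k - 2)*(k + 4)*(k^2 - k - 20) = (k - 2)*(k + 4)^2*(k - 5)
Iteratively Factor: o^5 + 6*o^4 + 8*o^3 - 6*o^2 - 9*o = (o + 1)*(o^4 + 5*o^3 + 3*o^2 - 9*o) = o*(o + 1)*(o^3 + 5*o^2 + 3*o - 9) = o*(o + 1)*(o + 3)*(o^2 + 2*o - 3) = o*(o + 1)*(o + 3)^2*(o - 1)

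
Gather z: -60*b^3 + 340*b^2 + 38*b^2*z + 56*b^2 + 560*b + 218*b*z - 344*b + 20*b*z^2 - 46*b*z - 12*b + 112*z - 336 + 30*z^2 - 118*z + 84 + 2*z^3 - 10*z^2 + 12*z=-60*b^3 + 396*b^2 + 204*b + 2*z^3 + z^2*(20*b + 20) + z*(38*b^2 + 172*b + 6) - 252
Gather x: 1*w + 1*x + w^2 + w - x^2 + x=w^2 + 2*w - x^2 + 2*x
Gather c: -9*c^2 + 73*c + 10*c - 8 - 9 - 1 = -9*c^2 + 83*c - 18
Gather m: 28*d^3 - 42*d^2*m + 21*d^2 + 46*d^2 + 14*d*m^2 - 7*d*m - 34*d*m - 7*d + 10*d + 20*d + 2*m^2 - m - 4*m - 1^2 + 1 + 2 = 28*d^3 + 67*d^2 + 23*d + m^2*(14*d + 2) + m*(-42*d^2 - 41*d - 5) + 2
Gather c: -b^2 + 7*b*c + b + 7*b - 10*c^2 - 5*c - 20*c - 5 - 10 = -b^2 + 8*b - 10*c^2 + c*(7*b - 25) - 15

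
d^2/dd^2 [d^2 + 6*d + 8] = 2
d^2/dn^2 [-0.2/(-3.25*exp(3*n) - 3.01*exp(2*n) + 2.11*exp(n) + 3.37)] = ((-5.85*exp(2*n) - 2.408*exp(n) + 0.422)*(3.25*exp(3*n) + 3.01*exp(2*n) - 2.11*exp(n) - 3.37) + 0.2*(9.75*exp(2*n) + 6.02*exp(n) - 2.11)*(19.5*exp(2*n) + 12.04*exp(n) - 4.22)*exp(n))*exp(n)/(3.25*exp(3*n) + 3.01*exp(2*n) - 2.11*exp(n) - 3.37)^3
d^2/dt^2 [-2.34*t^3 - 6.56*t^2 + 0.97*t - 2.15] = -14.04*t - 13.12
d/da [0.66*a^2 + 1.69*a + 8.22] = 1.32*a + 1.69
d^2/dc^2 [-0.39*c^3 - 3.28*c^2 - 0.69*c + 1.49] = -2.34*c - 6.56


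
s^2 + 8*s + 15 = (s + 3)*(s + 5)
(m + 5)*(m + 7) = m^2 + 12*m + 35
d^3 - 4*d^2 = d^2*(d - 4)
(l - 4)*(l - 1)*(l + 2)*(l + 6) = l^4 + 3*l^3 - 24*l^2 - 28*l + 48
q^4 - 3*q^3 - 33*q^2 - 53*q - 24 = (q - 8)*(q + 1)^2*(q + 3)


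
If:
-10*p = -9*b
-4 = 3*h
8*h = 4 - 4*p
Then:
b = 110/27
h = -4/3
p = 11/3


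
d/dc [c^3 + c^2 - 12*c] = 3*c^2 + 2*c - 12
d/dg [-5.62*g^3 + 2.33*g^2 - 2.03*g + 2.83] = -16.86*g^2 + 4.66*g - 2.03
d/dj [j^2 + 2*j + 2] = 2*j + 2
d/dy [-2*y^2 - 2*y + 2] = -4*y - 2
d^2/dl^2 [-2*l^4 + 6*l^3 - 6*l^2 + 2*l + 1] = -24*l^2 + 36*l - 12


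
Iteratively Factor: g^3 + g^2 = (g + 1)*(g^2) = g*(g + 1)*(g)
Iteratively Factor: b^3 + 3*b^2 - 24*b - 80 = (b - 5)*(b^2 + 8*b + 16) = (b - 5)*(b + 4)*(b + 4)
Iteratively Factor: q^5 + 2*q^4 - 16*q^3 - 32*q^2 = (q)*(q^4 + 2*q^3 - 16*q^2 - 32*q) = q*(q + 4)*(q^3 - 2*q^2 - 8*q) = q*(q - 4)*(q + 4)*(q^2 + 2*q) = q^2*(q - 4)*(q + 4)*(q + 2)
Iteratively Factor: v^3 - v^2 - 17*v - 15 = (v - 5)*(v^2 + 4*v + 3) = (v - 5)*(v + 3)*(v + 1)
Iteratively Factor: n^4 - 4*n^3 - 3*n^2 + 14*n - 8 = (n - 1)*(n^3 - 3*n^2 - 6*n + 8) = (n - 1)^2*(n^2 - 2*n - 8) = (n - 1)^2*(n + 2)*(n - 4)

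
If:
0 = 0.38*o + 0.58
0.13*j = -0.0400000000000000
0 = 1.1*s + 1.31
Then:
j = -0.31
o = -1.53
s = -1.19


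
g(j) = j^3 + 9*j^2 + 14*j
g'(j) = 3*j^2 + 18*j + 14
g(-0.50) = -4.88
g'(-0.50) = 5.75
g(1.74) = 56.88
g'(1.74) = 54.40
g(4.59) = 350.58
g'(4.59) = 159.82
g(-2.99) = 11.87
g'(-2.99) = -13.00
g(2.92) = 142.51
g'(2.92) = 92.14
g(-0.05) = -0.68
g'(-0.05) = 13.11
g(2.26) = 89.15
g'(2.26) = 70.00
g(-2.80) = 9.41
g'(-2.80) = -12.88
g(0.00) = 0.00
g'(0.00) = 14.00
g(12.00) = 3192.00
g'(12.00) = 662.00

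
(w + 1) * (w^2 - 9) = w^3 + w^2 - 9*w - 9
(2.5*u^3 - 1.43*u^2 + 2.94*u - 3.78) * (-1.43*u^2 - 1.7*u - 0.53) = -3.575*u^5 - 2.2051*u^4 - 3.0982*u^3 + 1.1653*u^2 + 4.8678*u + 2.0034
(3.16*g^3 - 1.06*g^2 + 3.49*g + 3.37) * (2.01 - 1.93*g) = -6.0988*g^4 + 8.3974*g^3 - 8.8663*g^2 + 0.5108*g + 6.7737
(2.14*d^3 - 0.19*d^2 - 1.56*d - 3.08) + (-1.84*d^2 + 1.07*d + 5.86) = 2.14*d^3 - 2.03*d^2 - 0.49*d + 2.78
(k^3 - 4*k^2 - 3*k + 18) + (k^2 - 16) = k^3 - 3*k^2 - 3*k + 2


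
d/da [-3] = 0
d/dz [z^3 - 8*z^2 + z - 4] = 3*z^2 - 16*z + 1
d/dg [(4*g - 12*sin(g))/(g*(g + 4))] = 4*(g*(1 - 3*cos(g))*(g + 4) + g*(-g + 3*sin(g)) + (-g + 3*sin(g))*(g + 4))/(g^2*(g + 4)^2)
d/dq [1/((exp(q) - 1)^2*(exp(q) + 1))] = -(3*exp(q) + 1)/(4*(exp(q) - 1)^3*cosh(q/2)^2)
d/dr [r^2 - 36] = 2*r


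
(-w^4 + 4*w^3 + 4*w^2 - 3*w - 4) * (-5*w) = 5*w^5 - 20*w^4 - 20*w^3 + 15*w^2 + 20*w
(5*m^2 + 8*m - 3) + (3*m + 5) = 5*m^2 + 11*m + 2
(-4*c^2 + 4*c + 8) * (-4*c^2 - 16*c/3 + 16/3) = 16*c^4 + 16*c^3/3 - 224*c^2/3 - 64*c/3 + 128/3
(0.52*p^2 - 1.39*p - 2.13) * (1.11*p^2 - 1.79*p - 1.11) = 0.5772*p^4 - 2.4737*p^3 - 0.4534*p^2 + 5.3556*p + 2.3643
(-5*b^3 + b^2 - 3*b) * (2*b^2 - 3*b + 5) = -10*b^5 + 17*b^4 - 34*b^3 + 14*b^2 - 15*b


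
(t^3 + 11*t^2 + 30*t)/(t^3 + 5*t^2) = (t + 6)/t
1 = 1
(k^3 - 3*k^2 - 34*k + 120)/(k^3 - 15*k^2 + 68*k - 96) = (k^2 + k - 30)/(k^2 - 11*k + 24)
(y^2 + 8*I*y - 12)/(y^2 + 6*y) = (y^2 + 8*I*y - 12)/(y*(y + 6))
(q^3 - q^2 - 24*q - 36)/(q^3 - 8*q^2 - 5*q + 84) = (q^2 - 4*q - 12)/(q^2 - 11*q + 28)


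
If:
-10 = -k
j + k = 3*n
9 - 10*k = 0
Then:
No Solution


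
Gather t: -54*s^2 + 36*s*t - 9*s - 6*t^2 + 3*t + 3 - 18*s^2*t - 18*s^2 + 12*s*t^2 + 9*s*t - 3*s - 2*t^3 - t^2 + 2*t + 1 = -72*s^2 - 12*s - 2*t^3 + t^2*(12*s - 7) + t*(-18*s^2 + 45*s + 5) + 4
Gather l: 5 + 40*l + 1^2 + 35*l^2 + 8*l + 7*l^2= 42*l^2 + 48*l + 6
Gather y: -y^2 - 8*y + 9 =-y^2 - 8*y + 9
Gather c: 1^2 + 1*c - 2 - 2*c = -c - 1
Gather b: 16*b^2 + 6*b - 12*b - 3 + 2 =16*b^2 - 6*b - 1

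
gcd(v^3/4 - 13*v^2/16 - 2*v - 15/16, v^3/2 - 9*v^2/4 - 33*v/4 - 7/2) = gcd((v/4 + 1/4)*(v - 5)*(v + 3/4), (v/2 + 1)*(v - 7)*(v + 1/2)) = 1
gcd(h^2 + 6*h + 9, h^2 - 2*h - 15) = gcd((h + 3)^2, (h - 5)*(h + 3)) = h + 3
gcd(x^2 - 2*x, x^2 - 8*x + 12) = x - 2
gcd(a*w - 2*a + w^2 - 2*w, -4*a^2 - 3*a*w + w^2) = a + w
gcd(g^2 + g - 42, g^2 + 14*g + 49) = g + 7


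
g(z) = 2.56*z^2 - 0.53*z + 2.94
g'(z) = 5.12*z - 0.53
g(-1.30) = 7.96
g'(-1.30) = -7.19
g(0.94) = 4.70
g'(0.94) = 4.28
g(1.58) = 8.49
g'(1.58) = 7.56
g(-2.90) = 26.01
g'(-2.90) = -15.38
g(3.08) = 25.59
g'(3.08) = 15.24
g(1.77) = 10.02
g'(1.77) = 8.53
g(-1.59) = 10.25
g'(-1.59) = -8.67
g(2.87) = 22.51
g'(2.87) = 14.16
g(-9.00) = 215.07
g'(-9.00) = -46.61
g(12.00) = 365.22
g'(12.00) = 60.91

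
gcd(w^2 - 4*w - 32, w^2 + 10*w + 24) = w + 4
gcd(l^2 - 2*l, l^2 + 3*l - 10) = l - 2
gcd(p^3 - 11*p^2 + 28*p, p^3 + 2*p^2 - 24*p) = p^2 - 4*p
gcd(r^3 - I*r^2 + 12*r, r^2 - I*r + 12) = r^2 - I*r + 12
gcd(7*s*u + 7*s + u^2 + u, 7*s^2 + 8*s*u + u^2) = 7*s + u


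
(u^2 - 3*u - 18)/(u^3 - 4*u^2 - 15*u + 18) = 1/(u - 1)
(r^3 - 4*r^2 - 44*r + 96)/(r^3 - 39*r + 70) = (r^2 - 2*r - 48)/(r^2 + 2*r - 35)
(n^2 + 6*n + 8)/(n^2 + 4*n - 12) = (n^2 + 6*n + 8)/(n^2 + 4*n - 12)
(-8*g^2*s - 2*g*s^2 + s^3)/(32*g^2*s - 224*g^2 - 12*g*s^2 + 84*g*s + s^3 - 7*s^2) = s*(2*g + s)/(-8*g*s + 56*g + s^2 - 7*s)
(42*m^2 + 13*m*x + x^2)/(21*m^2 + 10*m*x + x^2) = (6*m + x)/(3*m + x)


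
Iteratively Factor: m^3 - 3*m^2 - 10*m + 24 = (m - 2)*(m^2 - m - 12) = (m - 4)*(m - 2)*(m + 3)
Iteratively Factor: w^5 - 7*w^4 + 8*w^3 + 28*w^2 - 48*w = (w - 2)*(w^4 - 5*w^3 - 2*w^2 + 24*w) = w*(w - 2)*(w^3 - 5*w^2 - 2*w + 24) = w*(w - 3)*(w - 2)*(w^2 - 2*w - 8) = w*(w - 3)*(w - 2)*(w + 2)*(w - 4)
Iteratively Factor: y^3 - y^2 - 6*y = (y + 2)*(y^2 - 3*y) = (y - 3)*(y + 2)*(y)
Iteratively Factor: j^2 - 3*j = (j)*(j - 3)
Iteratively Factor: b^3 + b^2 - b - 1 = (b + 1)*(b^2 - 1) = (b - 1)*(b + 1)*(b + 1)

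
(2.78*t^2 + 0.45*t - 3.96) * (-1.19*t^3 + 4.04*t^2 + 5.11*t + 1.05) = -3.3082*t^5 + 10.6957*t^4 + 20.7362*t^3 - 10.7799*t^2 - 19.7631*t - 4.158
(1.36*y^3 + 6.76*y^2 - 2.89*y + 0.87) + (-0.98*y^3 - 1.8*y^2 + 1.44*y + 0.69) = 0.38*y^3 + 4.96*y^2 - 1.45*y + 1.56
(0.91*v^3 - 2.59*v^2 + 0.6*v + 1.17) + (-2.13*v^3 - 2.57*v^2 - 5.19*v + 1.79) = -1.22*v^3 - 5.16*v^2 - 4.59*v + 2.96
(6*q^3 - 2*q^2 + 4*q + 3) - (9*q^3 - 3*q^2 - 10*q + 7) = -3*q^3 + q^2 + 14*q - 4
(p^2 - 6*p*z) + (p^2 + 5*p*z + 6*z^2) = 2*p^2 - p*z + 6*z^2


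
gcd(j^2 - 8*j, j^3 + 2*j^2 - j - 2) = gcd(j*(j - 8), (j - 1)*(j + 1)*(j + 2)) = 1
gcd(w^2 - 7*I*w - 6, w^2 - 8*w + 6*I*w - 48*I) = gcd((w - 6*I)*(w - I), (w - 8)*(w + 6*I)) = 1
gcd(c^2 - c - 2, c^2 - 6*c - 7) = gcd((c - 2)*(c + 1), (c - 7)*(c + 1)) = c + 1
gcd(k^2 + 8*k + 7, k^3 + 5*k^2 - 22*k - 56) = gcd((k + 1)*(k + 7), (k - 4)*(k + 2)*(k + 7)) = k + 7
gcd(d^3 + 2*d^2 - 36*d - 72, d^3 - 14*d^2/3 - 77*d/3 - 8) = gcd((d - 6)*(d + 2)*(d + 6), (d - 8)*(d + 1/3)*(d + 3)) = 1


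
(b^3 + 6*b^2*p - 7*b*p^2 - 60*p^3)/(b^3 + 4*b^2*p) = 1 + 2*p/b - 15*p^2/b^2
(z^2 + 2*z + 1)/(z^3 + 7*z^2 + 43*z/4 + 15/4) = 4*(z^2 + 2*z + 1)/(4*z^3 + 28*z^2 + 43*z + 15)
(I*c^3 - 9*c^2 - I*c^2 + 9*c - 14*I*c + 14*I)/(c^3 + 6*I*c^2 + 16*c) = (I*c^3 - c^2*(9 + I) + c*(9 - 14*I) + 14*I)/(c*(c^2 + 6*I*c + 16))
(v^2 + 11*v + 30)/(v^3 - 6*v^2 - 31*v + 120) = (v + 6)/(v^2 - 11*v + 24)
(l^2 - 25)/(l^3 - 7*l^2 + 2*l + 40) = (l + 5)/(l^2 - 2*l - 8)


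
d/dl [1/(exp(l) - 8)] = -exp(l)/(exp(l) - 8)^2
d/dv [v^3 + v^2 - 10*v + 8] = 3*v^2 + 2*v - 10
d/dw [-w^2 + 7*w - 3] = 7 - 2*w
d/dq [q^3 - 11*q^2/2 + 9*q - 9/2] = 3*q^2 - 11*q + 9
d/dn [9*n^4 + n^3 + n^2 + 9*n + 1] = 36*n^3 + 3*n^2 + 2*n + 9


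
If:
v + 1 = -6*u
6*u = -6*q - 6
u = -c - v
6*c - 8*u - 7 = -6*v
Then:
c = -3/2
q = -1/2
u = -1/2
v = 2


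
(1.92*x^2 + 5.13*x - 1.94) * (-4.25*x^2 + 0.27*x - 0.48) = -8.16*x^4 - 21.2841*x^3 + 8.7085*x^2 - 2.9862*x + 0.9312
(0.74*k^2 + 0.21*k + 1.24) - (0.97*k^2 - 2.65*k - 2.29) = -0.23*k^2 + 2.86*k + 3.53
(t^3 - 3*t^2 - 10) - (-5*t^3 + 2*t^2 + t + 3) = 6*t^3 - 5*t^2 - t - 13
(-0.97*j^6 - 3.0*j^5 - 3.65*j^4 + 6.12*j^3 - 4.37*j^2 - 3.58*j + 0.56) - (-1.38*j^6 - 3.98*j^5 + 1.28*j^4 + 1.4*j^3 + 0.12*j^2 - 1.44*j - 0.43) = 0.41*j^6 + 0.98*j^5 - 4.93*j^4 + 4.72*j^3 - 4.49*j^2 - 2.14*j + 0.99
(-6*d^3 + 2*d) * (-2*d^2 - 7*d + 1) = 12*d^5 + 42*d^4 - 10*d^3 - 14*d^2 + 2*d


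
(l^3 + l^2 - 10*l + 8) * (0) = 0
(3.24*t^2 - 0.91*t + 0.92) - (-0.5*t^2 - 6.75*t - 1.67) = 3.74*t^2 + 5.84*t + 2.59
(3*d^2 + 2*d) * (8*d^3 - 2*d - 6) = 24*d^5 + 16*d^4 - 6*d^3 - 22*d^2 - 12*d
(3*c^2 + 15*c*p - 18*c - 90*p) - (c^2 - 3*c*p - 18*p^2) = 2*c^2 + 18*c*p - 18*c + 18*p^2 - 90*p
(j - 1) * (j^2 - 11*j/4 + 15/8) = j^3 - 15*j^2/4 + 37*j/8 - 15/8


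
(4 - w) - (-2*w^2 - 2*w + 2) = 2*w^2 + w + 2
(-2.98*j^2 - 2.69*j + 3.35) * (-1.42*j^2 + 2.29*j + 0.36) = 4.2316*j^4 - 3.0044*j^3 - 11.9899*j^2 + 6.7031*j + 1.206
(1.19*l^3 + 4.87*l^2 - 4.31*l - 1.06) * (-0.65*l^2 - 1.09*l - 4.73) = -0.7735*l^5 - 4.4626*l^4 - 8.1355*l^3 - 17.6482*l^2 + 21.5417*l + 5.0138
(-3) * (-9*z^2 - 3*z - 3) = 27*z^2 + 9*z + 9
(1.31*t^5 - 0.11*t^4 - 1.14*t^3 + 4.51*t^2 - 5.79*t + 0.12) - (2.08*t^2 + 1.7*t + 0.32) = 1.31*t^5 - 0.11*t^4 - 1.14*t^3 + 2.43*t^2 - 7.49*t - 0.2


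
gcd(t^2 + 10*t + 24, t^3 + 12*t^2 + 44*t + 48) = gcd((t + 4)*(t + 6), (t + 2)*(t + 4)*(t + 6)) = t^2 + 10*t + 24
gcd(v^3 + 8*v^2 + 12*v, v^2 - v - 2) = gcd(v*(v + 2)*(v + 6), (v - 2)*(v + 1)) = 1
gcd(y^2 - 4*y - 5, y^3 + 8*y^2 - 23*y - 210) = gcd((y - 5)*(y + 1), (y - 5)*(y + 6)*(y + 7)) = y - 5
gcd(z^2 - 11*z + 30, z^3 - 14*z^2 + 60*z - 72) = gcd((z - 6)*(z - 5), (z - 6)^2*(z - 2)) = z - 6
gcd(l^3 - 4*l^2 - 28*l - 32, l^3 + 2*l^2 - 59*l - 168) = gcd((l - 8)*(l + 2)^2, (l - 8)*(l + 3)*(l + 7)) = l - 8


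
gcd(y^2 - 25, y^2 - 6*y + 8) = 1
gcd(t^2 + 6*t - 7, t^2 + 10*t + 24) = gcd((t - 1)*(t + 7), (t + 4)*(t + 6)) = 1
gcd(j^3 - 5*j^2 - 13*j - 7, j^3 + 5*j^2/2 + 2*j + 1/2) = j^2 + 2*j + 1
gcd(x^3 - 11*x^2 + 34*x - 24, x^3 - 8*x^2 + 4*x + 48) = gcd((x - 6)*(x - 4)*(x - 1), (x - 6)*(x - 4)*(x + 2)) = x^2 - 10*x + 24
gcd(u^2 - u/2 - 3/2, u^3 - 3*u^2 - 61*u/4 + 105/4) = u - 3/2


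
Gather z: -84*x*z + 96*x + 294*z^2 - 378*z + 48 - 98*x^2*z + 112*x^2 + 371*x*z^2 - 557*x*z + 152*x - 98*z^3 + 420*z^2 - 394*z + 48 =112*x^2 + 248*x - 98*z^3 + z^2*(371*x + 714) + z*(-98*x^2 - 641*x - 772) + 96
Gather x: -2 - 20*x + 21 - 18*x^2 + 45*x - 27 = -18*x^2 + 25*x - 8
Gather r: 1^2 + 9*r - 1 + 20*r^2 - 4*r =20*r^2 + 5*r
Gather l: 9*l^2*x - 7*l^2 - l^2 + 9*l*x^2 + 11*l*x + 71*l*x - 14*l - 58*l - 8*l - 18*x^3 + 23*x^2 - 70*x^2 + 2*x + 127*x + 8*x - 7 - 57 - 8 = l^2*(9*x - 8) + l*(9*x^2 + 82*x - 80) - 18*x^3 - 47*x^2 + 137*x - 72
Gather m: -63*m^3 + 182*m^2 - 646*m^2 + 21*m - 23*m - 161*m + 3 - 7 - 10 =-63*m^3 - 464*m^2 - 163*m - 14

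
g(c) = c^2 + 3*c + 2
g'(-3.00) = -3.00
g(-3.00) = 2.00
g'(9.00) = 21.00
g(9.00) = 110.00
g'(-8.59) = -14.18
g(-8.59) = 50.02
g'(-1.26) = 0.48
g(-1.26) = -0.19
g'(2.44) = 7.88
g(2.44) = 15.27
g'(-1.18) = 0.64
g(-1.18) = -0.15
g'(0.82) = 4.64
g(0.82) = 5.13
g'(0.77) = 4.54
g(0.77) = 4.90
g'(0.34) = 3.68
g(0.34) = 3.14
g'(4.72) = 12.44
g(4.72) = 38.44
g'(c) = 2*c + 3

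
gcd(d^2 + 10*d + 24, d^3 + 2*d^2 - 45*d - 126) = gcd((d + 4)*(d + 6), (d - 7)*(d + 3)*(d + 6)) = d + 6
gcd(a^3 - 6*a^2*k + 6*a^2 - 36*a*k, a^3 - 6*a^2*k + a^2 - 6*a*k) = a^2 - 6*a*k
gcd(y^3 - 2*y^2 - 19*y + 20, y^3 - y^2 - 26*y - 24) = y + 4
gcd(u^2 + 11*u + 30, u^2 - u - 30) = u + 5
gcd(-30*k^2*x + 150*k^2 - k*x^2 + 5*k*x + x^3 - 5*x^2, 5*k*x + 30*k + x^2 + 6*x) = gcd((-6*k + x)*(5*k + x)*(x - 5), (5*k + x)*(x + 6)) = 5*k + x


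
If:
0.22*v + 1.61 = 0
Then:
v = -7.32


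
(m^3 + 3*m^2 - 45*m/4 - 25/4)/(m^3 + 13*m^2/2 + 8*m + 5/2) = (m - 5/2)/(m + 1)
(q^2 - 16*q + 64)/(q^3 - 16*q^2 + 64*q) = 1/q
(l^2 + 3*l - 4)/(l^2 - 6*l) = (l^2 + 3*l - 4)/(l*(l - 6))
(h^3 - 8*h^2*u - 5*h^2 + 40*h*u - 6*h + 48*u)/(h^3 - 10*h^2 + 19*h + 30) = (h - 8*u)/(h - 5)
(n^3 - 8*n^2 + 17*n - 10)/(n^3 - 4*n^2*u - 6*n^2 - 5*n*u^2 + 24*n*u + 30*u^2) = (n^3 - 8*n^2 + 17*n - 10)/(n^3 - 4*n^2*u - 6*n^2 - 5*n*u^2 + 24*n*u + 30*u^2)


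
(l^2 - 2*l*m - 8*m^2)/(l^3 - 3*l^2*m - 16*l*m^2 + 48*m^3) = (l + 2*m)/(l^2 + l*m - 12*m^2)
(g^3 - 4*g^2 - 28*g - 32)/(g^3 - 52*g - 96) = (g + 2)/(g + 6)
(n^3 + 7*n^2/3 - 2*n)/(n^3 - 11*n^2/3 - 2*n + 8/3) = n*(n + 3)/(n^2 - 3*n - 4)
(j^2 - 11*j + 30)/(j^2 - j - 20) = (j - 6)/(j + 4)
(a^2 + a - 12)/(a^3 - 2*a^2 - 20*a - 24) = (-a^2 - a + 12)/(-a^3 + 2*a^2 + 20*a + 24)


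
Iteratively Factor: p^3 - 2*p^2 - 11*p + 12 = (p + 3)*(p^2 - 5*p + 4) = (p - 1)*(p + 3)*(p - 4)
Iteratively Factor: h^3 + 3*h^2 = (h)*(h^2 + 3*h) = h^2*(h + 3)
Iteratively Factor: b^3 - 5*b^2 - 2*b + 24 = (b - 3)*(b^2 - 2*b - 8) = (b - 4)*(b - 3)*(b + 2)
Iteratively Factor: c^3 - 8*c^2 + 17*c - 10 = (c - 5)*(c^2 - 3*c + 2) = (c - 5)*(c - 1)*(c - 2)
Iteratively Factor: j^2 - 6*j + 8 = (j - 2)*(j - 4)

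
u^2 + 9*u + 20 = (u + 4)*(u + 5)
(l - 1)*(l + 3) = l^2 + 2*l - 3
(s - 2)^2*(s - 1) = s^3 - 5*s^2 + 8*s - 4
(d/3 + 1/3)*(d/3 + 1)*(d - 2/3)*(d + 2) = d^4/9 + 16*d^3/27 + 7*d^2/9 - 4*d/27 - 4/9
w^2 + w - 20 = (w - 4)*(w + 5)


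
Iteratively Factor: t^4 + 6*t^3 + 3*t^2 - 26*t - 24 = (t + 3)*(t^3 + 3*t^2 - 6*t - 8) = (t + 1)*(t + 3)*(t^2 + 2*t - 8) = (t - 2)*(t + 1)*(t + 3)*(t + 4)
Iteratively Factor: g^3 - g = (g + 1)*(g^2 - g) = (g - 1)*(g + 1)*(g)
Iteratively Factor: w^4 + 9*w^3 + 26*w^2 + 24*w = (w + 3)*(w^3 + 6*w^2 + 8*w) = (w + 3)*(w + 4)*(w^2 + 2*w) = w*(w + 3)*(w + 4)*(w + 2)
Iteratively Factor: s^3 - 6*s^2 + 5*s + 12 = (s - 4)*(s^2 - 2*s - 3) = (s - 4)*(s + 1)*(s - 3)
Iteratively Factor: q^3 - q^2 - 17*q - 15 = (q + 3)*(q^2 - 4*q - 5) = (q - 5)*(q + 3)*(q + 1)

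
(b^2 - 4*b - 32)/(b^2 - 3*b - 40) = (b + 4)/(b + 5)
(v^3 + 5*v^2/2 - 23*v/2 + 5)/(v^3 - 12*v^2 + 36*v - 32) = (2*v^2 + 9*v - 5)/(2*(v^2 - 10*v + 16))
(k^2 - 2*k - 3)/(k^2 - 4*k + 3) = (k + 1)/(k - 1)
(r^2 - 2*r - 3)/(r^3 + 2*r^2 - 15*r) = (r + 1)/(r*(r + 5))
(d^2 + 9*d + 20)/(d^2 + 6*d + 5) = (d + 4)/(d + 1)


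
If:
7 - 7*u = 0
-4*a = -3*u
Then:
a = 3/4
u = 1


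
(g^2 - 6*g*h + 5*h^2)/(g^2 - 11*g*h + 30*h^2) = (g - h)/(g - 6*h)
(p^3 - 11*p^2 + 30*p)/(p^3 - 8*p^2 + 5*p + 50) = p*(p - 6)/(p^2 - 3*p - 10)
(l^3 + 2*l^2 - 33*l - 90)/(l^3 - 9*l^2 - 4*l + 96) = (l^2 - l - 30)/(l^2 - 12*l + 32)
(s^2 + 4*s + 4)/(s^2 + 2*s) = (s + 2)/s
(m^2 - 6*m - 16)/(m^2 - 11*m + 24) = (m + 2)/(m - 3)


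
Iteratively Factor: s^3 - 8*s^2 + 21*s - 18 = (s - 3)*(s^2 - 5*s + 6) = (s - 3)*(s - 2)*(s - 3)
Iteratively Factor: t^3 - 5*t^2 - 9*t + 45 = (t + 3)*(t^2 - 8*t + 15) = (t - 3)*(t + 3)*(t - 5)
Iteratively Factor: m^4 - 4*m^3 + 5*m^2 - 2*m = (m)*(m^3 - 4*m^2 + 5*m - 2) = m*(m - 1)*(m^2 - 3*m + 2) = m*(m - 1)^2*(m - 2)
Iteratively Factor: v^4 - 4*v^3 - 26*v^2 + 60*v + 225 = (v - 5)*(v^3 + v^2 - 21*v - 45) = (v - 5)^2*(v^2 + 6*v + 9) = (v - 5)^2*(v + 3)*(v + 3)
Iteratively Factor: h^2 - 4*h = (h)*(h - 4)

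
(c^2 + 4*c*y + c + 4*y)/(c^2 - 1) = (c + 4*y)/(c - 1)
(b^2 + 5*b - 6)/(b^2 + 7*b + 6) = (b - 1)/(b + 1)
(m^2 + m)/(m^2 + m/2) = 2*(m + 1)/(2*m + 1)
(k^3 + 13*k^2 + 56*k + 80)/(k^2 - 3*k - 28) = (k^2 + 9*k + 20)/(k - 7)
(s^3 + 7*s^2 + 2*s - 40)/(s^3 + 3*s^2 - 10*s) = (s + 4)/s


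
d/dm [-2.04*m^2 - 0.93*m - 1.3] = -4.08*m - 0.93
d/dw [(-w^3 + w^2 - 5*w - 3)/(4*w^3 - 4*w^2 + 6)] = (20*w^3 - w^2 - 6*w - 15)/(2*(4*w^6 - 8*w^5 + 4*w^4 + 12*w^3 - 12*w^2 + 9))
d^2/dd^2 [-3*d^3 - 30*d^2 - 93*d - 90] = -18*d - 60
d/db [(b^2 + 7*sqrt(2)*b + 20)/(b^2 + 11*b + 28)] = (-7*sqrt(2)*b^2 + 11*b^2 + 16*b - 220 + 196*sqrt(2))/(b^4 + 22*b^3 + 177*b^2 + 616*b + 784)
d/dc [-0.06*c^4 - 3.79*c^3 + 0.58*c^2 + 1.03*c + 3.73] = -0.24*c^3 - 11.37*c^2 + 1.16*c + 1.03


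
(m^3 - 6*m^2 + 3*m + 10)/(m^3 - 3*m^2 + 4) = (m - 5)/(m - 2)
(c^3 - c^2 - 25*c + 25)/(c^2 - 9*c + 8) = (c^2 - 25)/(c - 8)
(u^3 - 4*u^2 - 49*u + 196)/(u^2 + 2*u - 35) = (u^2 - 11*u + 28)/(u - 5)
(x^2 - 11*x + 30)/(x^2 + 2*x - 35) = (x - 6)/(x + 7)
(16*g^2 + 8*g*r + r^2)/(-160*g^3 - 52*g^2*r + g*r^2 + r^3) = (4*g + r)/(-40*g^2 - 3*g*r + r^2)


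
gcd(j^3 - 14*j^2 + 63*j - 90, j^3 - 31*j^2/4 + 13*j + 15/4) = j^2 - 8*j + 15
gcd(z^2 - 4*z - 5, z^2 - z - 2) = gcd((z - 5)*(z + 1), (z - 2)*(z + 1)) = z + 1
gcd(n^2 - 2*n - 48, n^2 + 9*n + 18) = n + 6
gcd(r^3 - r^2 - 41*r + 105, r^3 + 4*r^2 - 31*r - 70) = r^2 + 2*r - 35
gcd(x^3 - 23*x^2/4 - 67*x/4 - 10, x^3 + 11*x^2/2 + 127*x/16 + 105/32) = x + 5/4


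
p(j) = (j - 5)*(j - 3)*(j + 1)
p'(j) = (j - 5)*(j - 3) + (j - 5)*(j + 1) + (j - 3)*(j + 1)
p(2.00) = 9.00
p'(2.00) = -9.00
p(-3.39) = -128.13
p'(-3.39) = 88.94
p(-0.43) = 10.62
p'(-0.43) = 13.57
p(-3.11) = -104.55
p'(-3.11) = 79.56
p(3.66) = -4.12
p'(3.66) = -4.05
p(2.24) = 6.80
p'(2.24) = -9.31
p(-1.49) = -14.28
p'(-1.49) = 34.52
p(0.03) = 15.20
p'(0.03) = 6.58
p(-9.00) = -1344.00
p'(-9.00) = 376.00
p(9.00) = 240.00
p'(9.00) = 124.00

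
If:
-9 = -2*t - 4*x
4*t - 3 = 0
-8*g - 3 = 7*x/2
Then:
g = -153/128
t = 3/4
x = 15/8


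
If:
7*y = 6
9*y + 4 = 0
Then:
No Solution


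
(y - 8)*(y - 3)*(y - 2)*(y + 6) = y^4 - 7*y^3 - 32*y^2 + 228*y - 288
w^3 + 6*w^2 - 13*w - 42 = (w - 3)*(w + 2)*(w + 7)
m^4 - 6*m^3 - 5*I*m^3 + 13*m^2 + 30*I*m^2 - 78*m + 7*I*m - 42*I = (m - 6)*(m - 7*I)*(m + I)^2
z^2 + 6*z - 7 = (z - 1)*(z + 7)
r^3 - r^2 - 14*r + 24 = (r - 3)*(r - 2)*(r + 4)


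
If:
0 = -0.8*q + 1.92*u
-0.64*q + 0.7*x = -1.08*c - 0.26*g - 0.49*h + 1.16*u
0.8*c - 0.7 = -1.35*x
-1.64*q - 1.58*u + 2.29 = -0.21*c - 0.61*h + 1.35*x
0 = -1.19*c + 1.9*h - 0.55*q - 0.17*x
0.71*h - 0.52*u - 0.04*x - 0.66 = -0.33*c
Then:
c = 0.87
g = 0.33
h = 0.93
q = 1.32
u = 0.55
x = 0.00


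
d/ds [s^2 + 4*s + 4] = 2*s + 4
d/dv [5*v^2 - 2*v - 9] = 10*v - 2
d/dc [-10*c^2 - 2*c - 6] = -20*c - 2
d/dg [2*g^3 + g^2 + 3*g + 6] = 6*g^2 + 2*g + 3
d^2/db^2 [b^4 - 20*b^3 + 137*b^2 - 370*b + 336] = 12*b^2 - 120*b + 274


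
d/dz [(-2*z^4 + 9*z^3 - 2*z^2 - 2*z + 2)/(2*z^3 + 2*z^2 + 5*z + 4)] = 2*(-2*z^6 - 4*z^5 - 4*z^4 + 33*z^3 + 45*z^2 - 12*z - 9)/(4*z^6 + 8*z^5 + 24*z^4 + 36*z^3 + 41*z^2 + 40*z + 16)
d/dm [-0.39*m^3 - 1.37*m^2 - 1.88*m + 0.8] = -1.17*m^2 - 2.74*m - 1.88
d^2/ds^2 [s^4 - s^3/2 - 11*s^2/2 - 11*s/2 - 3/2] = 12*s^2 - 3*s - 11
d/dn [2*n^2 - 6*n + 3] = 4*n - 6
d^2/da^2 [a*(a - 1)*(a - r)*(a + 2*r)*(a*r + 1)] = 20*a^3*r + 12*a^2*r^2 - 12*a^2*r + 12*a^2 - 12*a*r^3 - 6*a*r^2 + 6*a*r - 6*a + 4*r^3 - 4*r^2 - 2*r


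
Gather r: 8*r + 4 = 8*r + 4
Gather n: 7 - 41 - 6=-40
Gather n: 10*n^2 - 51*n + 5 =10*n^2 - 51*n + 5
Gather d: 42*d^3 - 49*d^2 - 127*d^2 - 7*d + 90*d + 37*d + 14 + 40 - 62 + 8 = 42*d^3 - 176*d^2 + 120*d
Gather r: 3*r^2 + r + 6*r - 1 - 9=3*r^2 + 7*r - 10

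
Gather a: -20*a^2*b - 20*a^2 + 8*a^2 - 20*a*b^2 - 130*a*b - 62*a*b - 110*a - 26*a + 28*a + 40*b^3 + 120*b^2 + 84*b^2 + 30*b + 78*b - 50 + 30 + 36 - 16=a^2*(-20*b - 12) + a*(-20*b^2 - 192*b - 108) + 40*b^3 + 204*b^2 + 108*b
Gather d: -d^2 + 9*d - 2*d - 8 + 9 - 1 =-d^2 + 7*d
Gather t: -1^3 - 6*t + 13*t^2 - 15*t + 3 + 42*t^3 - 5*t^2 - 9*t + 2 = 42*t^3 + 8*t^2 - 30*t + 4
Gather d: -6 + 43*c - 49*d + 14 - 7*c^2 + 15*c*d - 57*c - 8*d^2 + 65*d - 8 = -7*c^2 - 14*c - 8*d^2 + d*(15*c + 16)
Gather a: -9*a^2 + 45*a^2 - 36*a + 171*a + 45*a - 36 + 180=36*a^2 + 180*a + 144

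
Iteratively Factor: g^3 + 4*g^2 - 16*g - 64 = (g - 4)*(g^2 + 8*g + 16) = (g - 4)*(g + 4)*(g + 4)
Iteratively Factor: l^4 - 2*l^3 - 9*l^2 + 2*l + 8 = (l + 2)*(l^3 - 4*l^2 - l + 4) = (l - 4)*(l + 2)*(l^2 - 1) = (l - 4)*(l - 1)*(l + 2)*(l + 1)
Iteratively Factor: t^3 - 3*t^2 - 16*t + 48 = (t - 4)*(t^2 + t - 12) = (t - 4)*(t + 4)*(t - 3)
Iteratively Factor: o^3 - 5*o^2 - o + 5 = (o + 1)*(o^2 - 6*o + 5) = (o - 1)*(o + 1)*(o - 5)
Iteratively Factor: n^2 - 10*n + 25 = (n - 5)*(n - 5)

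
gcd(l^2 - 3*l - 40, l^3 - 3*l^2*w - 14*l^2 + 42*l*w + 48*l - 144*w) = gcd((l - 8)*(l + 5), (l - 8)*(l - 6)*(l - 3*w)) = l - 8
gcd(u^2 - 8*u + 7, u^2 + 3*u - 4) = u - 1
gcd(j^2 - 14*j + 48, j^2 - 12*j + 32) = j - 8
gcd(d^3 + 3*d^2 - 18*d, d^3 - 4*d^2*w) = d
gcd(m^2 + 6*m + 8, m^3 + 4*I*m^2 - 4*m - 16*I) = m + 2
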